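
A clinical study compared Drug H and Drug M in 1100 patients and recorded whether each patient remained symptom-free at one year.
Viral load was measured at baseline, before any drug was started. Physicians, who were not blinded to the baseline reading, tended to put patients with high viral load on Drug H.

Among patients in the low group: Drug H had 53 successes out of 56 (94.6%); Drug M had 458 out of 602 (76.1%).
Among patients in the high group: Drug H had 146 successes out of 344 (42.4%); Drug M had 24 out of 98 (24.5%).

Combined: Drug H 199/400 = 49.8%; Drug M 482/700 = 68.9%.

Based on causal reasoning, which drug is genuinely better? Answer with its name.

Viral load differs across drugs for reasons unrelated to any effect of the drug itself, and it separately predicts the outcome — a classic confounder. We must compare within viral load levels.
Within each level — low: 94.6% vs 76.1%; high: 42.4% vs 24.5% — Drug H is higher every time.

Drug H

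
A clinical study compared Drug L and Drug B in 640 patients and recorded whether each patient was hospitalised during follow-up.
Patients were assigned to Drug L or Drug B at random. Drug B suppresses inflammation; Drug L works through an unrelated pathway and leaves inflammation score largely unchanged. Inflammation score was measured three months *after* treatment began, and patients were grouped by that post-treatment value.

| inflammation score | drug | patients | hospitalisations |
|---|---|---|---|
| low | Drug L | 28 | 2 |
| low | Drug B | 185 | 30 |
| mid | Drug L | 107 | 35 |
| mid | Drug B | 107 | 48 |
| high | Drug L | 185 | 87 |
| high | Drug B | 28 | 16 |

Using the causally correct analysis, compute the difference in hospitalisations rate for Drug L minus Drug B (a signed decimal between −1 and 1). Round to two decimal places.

+0.09

The stratified and pooled comparisons disagree (Drug L wins within each inflammation score; Drug B wins overall), so the answer turns on the causal role of inflammation score.
Inflammation score is recorded after the drug and is itself shifted by it — it sits on the causal path from drug to outcome. Conditioning on a mediator would strip out part of the effect we want; the pooled comparison gives the total causal effect.
The causal difference is the pooled difference: 0.388 − 0.294 = +0.094.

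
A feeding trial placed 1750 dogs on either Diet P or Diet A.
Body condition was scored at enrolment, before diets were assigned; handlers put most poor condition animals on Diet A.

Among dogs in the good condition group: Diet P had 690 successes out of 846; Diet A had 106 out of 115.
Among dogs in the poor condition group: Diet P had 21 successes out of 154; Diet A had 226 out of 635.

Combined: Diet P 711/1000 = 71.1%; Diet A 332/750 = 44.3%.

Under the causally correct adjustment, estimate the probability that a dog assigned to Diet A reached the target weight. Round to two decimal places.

0.67

Diet A is higher inside every starting body condition stratum but Diet P is higher in aggregate. Whether to stratify depends on how starting body condition relates to the diet.
Here starting body condition is a common cause — it drives both which diet a case falls under and the outcome. The crude comparison mixes populations; the stratum-specific rates are the causally relevant ones.
Standardising Diet A to the population starting body condition mix: 0.549·106/115 + 0.451·226/635 = 0.667.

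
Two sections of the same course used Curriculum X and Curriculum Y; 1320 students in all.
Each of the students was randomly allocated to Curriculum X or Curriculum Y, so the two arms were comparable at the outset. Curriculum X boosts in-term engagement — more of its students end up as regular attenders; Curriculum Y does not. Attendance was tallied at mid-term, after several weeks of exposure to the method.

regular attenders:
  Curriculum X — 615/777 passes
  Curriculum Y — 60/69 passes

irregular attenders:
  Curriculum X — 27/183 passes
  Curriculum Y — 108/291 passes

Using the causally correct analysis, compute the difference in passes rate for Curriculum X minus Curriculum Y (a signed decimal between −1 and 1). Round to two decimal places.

The distribution of mid-term attendance is itself part of what the teaching method does — it is an intermediate outcome. Holding it fixed would remove that part of the effect; the total effect is the pooled difference.
The causal difference is the pooled difference: 0.669 − 0.467 = +0.202.

+0.20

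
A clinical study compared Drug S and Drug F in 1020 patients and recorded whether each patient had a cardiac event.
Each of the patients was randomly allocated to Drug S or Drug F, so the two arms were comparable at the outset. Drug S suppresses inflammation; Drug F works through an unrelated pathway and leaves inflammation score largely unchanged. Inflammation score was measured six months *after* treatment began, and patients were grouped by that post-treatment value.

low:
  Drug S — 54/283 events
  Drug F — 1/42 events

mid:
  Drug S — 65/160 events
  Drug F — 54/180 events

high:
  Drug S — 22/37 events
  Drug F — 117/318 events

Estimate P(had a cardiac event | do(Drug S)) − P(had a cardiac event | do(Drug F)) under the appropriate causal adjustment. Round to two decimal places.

The inflammation score-specific comparison favours Drug F throughout, but the pooled figures favour Drug S. The question is whether to condition on inflammation score.
Because the drug influences inflammation score, inflammation score is a post-treatment mediator, not a confounder. Stratifying on it would bias the estimate; the causal effect is the crude pooled difference.
The causal difference is the pooled difference: 0.294 − 0.319 = -0.025.

-0.02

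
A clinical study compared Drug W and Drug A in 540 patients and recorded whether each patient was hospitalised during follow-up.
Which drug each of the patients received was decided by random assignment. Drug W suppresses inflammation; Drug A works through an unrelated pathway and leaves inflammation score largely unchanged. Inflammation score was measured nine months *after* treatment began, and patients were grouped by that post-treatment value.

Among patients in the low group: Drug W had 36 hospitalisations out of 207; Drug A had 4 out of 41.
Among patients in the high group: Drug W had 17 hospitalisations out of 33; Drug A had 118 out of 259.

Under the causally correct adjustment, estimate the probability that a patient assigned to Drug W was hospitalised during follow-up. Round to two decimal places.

Inflammation score is recorded after the drug and is itself shifted by it — it sits on the causal path from drug to outcome. Conditioning on a mediator would strip out part of the effect we want; the pooled comparison gives the total causal effect.
So P(outcome | do(Drug W)) is just the pooled rate for Drug W: 53/240 = 0.221.

0.22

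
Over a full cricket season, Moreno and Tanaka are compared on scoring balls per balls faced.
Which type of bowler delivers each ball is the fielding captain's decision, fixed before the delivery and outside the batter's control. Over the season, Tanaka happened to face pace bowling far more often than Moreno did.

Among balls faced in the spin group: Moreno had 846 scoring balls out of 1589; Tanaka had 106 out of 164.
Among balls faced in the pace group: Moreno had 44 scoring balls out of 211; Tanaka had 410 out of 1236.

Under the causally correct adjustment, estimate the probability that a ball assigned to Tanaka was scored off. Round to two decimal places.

0.50

Tanaka is higher inside every bowling type stratum but Moreno is higher in aggregate. Whether to stratify depends on how bowling type relates to the player.
Since bowling type is a pre-existing factor (not a product of the player) and it affects the outcome on its own, it is a confounder. The stratified rates, not the pooled rate, identify the causal effect.
Standardising Tanaka to the population bowling type mix: 0.548·106/164 + 0.452·410/1236 = 0.504.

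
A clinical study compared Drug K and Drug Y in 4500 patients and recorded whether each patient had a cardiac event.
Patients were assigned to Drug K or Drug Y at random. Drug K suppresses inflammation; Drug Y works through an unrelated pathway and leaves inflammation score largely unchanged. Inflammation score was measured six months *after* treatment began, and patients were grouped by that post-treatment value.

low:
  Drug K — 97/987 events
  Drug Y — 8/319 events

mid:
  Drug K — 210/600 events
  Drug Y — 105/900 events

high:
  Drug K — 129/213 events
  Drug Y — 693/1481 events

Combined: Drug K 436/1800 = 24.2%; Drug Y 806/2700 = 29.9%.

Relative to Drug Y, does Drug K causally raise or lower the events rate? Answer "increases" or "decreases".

The stratified and pooled comparisons disagree (Drug Y wins within each inflammation score; Drug K wins overall), so the answer turns on the causal role of inflammation score.
Because the drug influences inflammation score, inflammation score is a post-treatment mediator, not a confounder. Stratifying on it would bias the estimate; the causal effect is the crude pooled difference.
Pooled: Drug K 24.2% vs Drug Y 29.9%; Drug K is lower overall.

decreases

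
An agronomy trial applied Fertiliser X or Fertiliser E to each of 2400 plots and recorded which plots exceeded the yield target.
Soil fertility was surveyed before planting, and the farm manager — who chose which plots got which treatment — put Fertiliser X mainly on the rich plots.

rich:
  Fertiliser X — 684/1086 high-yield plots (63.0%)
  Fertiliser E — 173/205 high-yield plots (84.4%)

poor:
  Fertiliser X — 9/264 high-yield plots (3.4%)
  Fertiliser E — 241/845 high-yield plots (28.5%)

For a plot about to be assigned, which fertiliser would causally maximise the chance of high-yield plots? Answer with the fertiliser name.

Here soil fertility is a common cause — it drives both which fertiliser a case falls under and the outcome. The crude comparison mixes populations; the stratum-specific rates are the causally relevant ones.
Within each level — rich: 63.0% vs 84.4%; poor: 3.4% vs 28.5% — Fertiliser E is higher every time.

Fertiliser E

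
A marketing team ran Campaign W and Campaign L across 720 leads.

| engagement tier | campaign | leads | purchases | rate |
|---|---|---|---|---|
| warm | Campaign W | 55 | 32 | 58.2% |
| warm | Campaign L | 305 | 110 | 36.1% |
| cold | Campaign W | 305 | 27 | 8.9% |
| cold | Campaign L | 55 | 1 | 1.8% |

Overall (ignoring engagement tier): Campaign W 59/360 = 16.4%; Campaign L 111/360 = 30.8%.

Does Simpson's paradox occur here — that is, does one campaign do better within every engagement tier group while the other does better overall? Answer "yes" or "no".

yes

Within each engagement tier level (warm 58.2% vs 36.1%; cold 8.9% vs 1.8%), Campaign W has the higher rate every time. Pooled: 16.4% vs 30.8% — Campaign L has the higher rate overall. The two comparisons disagree.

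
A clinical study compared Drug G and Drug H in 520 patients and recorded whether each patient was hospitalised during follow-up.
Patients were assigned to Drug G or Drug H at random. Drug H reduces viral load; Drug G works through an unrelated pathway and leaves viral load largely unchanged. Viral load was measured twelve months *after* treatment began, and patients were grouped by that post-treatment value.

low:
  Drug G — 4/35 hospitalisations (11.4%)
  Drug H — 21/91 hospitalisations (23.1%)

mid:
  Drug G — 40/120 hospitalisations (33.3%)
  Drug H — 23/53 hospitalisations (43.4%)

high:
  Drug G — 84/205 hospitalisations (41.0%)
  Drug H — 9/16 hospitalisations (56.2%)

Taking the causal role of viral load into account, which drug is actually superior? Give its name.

The stratified and pooled comparisons disagree (Drug G wins within each viral load; Drug H wins overall), so the answer turns on the causal role of viral load.
Because the drug influences viral load, viral load is a post-treatment mediator, not a confounder. Stratifying on it would bias the estimate; the causal effect is the crude pooled difference.
Pooled: Drug G 35.6% vs Drug H 33.1%; Drug H is lower overall.

Drug H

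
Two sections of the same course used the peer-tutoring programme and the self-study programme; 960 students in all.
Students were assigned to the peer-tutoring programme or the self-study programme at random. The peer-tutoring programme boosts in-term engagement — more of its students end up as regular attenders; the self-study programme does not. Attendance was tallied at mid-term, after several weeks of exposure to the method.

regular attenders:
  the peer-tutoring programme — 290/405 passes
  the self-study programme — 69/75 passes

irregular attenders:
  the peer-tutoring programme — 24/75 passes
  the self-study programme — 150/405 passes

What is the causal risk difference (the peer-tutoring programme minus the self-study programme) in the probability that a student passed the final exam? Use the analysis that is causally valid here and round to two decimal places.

The stratified and pooled comparisons disagree (the self-study programme wins within each mid-term attendance; the peer-tutoring programme wins overall), so the answer turns on the causal role of mid-term attendance.
Mid-term attendance here is a post-treatment variable shaped by the teaching method; conditioning on it would introduce bias rather than remove it. The overall comparison is the causal one.
The causal difference is the pooled difference: 0.654 − 0.456 = +0.198.

+0.20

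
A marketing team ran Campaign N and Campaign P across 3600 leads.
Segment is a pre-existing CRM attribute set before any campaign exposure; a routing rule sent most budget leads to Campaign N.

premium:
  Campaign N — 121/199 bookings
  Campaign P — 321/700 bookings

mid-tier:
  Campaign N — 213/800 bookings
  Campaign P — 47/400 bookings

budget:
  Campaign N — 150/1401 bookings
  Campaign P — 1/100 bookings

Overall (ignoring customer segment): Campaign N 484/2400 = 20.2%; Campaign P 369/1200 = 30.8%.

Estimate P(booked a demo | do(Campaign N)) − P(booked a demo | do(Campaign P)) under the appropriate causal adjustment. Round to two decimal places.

+0.13

Campaign N is higher inside every customer segment stratum but Campaign P is higher in aggregate. Whether to stratify depends on how customer segment relates to the campaign.
Since customer segment is a pre-existing factor (not a product of the campaign) and it affects the outcome on its own, it is a confounder. The stratified rates, not the pooled rate, identify the causal effect.
Adjusting over the population distribution of customer segment: 0.250·(0.608−0.459) + 0.333·(0.266−0.117) + 0.417·(0.107−0.010) = +0.127.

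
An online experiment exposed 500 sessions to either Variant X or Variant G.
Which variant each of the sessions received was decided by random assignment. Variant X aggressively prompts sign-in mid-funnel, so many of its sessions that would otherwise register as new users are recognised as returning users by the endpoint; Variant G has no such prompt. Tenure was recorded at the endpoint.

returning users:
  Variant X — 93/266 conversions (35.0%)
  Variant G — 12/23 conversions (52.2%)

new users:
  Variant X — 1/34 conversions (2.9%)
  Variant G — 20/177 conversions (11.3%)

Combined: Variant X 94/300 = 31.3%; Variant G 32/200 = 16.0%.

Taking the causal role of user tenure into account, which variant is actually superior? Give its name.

Variant X

User tenure is recorded after the variant and is itself shifted by it — it sits on the causal path from variant to outcome. Conditioning on a mediator would strip out part of the effect we want; the pooled comparison gives the total causal effect.
Pooled: Variant X 31.3% vs Variant G 16.0%; Variant X is higher overall.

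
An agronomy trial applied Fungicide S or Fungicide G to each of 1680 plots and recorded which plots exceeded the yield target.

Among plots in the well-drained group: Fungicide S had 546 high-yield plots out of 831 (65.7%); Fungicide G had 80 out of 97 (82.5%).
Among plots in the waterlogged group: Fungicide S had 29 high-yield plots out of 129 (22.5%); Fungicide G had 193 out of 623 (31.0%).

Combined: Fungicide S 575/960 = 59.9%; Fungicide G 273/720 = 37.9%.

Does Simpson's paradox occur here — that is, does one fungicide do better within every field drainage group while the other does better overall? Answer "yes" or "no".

yes

Within each field drainage level (well-drained 65.7% vs 82.5%; waterlogged 22.5% vs 31.0%), Fungicide G has the higher rate every time. Pooled: 59.9% vs 37.9% — Fungicide S has the higher rate overall. The two comparisons disagree.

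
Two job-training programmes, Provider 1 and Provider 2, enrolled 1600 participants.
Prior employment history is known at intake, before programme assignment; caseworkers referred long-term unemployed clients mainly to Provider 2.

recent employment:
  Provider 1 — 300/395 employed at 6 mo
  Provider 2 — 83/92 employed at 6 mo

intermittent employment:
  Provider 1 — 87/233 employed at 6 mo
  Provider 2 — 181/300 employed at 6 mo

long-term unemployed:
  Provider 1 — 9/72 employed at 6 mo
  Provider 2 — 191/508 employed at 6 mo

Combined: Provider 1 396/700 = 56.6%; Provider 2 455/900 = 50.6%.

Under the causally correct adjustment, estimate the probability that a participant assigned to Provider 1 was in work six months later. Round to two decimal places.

0.40

Since prior employment history is a pre-existing factor (not a product of the programme) and it affects the outcome on its own, it is a confounder. The stratified rates, not the pooled rate, identify the causal effect.
Standardising Provider 1 to the population prior employment history mix: 0.304·300/395 + 0.333·87/233 + 0.362·9/72 = 0.401.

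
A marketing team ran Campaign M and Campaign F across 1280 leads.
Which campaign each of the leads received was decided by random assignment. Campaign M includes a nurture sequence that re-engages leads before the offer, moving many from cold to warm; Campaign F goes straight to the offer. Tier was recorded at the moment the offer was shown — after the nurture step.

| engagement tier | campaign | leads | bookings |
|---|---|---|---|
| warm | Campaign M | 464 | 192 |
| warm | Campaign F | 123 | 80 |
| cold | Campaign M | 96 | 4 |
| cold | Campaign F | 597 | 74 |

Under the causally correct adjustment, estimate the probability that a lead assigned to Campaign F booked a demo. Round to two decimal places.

Because the campaign influences engagement tier, engagement tier is a post-treatment mediator, not a confounder. Stratifying on it would bias the estimate; the causal effect is the crude pooled difference.
So P(outcome | do(Campaign F)) is just the pooled rate for Campaign F: 154/720 = 0.214.

0.21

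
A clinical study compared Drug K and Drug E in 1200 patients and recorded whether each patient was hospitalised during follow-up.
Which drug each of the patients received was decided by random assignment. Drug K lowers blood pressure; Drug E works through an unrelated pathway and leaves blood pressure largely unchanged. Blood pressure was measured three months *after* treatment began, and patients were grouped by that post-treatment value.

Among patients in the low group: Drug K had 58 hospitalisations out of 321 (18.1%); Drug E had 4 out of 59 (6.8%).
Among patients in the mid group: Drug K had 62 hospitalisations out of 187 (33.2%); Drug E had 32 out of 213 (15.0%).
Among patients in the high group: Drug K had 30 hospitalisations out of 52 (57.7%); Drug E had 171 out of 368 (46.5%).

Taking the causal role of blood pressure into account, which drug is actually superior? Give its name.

Drug E is lower inside every blood pressure stratum but Drug K is lower in aggregate. Whether to stratify depends on how blood pressure relates to the drug.
Blood pressure here is a post-treatment variable shaped by the drug; conditioning on it would introduce bias rather than remove it. The overall comparison is the causal one.
Pooled: Drug K 26.8% vs Drug E 32.3%; Drug K is lower overall.

Drug K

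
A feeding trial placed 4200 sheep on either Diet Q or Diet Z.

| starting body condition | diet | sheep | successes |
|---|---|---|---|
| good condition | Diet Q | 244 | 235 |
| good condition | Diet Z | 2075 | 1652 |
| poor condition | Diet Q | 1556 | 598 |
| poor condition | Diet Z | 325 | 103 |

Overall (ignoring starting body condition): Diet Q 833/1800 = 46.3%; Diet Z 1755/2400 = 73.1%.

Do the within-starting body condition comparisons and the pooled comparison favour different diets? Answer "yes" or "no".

yes

Within each starting body condition level (good condition 96.3% vs 79.6%; poor condition 38.4% vs 31.7%), Diet Q has the higher rate every time. Pooled: 46.3% vs 73.1% — Diet Z has the higher rate overall. The two comparisons disagree.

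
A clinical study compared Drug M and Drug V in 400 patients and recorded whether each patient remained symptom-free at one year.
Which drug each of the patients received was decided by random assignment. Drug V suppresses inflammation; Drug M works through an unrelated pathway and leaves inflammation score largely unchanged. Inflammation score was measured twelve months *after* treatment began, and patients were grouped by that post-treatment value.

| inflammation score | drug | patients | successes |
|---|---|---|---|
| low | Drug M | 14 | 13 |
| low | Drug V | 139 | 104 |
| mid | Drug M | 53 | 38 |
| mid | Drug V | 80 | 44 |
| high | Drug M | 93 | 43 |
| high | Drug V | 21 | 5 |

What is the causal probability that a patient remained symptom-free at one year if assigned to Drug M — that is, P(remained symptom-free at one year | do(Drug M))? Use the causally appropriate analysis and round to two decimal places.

0.59

Inflammation score lies on the pathway drug → inflammation score → outcome, so adjusting for it blocks the indirect effect. For the total causal effect of drug, use the unadjusted pooled rates.
So P(outcome | do(Drug M)) is just the pooled rate for Drug M: 94/160 = 0.588.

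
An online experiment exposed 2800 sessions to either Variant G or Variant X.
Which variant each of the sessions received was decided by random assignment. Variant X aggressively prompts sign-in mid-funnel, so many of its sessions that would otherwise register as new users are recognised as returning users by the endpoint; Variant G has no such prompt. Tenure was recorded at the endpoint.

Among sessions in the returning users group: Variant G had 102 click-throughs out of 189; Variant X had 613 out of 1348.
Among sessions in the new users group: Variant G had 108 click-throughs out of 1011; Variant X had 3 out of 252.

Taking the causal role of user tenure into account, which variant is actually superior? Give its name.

Variant X

User tenure lies on the pathway variant → user tenure → outcome, so adjusting for it blocks the indirect effect. For the total causal effect of variant, use the unadjusted pooled rates.
Pooled: Variant G 17.5% vs Variant X 38.5%; Variant X is higher overall.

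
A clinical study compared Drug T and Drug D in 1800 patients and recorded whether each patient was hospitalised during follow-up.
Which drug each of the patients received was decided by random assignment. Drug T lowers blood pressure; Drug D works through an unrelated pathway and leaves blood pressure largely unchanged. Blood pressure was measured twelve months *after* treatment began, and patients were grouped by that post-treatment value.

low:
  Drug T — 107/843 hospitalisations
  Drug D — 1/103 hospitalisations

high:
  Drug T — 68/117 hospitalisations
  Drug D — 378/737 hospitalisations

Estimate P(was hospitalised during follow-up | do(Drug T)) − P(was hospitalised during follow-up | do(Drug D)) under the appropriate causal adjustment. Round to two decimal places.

Blood pressure is downstream of the drug. One should not condition on a consequence of treatment, so the overall rates are the right comparison.
The causal difference is the pooled difference: 0.182 − 0.451 = -0.269.

-0.27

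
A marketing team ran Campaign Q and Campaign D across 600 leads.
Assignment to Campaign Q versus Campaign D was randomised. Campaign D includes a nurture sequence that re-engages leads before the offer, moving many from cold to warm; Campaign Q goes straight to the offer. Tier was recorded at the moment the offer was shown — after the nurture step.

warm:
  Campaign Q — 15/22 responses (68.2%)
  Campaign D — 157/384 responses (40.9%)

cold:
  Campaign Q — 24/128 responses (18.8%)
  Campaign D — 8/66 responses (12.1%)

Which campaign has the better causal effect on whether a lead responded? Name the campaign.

Campaign D

Campaign Q is higher inside every engagement tier stratum but Campaign D is higher in aggregate. Whether to stratify depends on how engagement tier relates to the campaign.
Engagement tier is downstream of the campaign. One should not condition on a consequence of treatment, so the overall rates are the right comparison.
Pooled: Campaign Q 26.0% vs Campaign D 36.7%; Campaign D is higher overall.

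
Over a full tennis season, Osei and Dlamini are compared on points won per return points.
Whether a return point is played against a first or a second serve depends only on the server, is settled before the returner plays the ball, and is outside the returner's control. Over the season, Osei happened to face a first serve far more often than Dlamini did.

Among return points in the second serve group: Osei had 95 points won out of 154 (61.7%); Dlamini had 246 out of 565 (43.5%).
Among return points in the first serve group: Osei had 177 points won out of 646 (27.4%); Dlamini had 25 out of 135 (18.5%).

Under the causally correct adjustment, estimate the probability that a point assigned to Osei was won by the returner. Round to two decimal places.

The imbalance in serve type arose from how return points were allocated, not from anything the player did; and serve type independently affects the outcome. The pooled gap is confounded — condition on serve type.
Standardising Osei to the population serve type mix: 0.479·95/154 + 0.521·177/646 = 0.438.

0.44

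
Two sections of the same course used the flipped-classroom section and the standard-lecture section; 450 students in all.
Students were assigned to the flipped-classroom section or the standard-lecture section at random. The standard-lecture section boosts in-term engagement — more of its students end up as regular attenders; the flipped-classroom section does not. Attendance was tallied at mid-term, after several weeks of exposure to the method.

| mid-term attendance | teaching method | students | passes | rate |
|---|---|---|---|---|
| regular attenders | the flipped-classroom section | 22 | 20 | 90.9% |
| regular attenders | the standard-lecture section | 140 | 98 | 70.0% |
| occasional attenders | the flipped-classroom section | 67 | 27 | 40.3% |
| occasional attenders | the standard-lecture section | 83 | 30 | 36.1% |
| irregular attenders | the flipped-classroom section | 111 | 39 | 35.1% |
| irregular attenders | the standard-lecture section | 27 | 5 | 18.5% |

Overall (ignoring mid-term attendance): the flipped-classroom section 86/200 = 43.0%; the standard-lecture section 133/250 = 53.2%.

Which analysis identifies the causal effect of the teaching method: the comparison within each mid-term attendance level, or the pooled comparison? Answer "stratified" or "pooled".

Because the teaching method influences mid-term attendance, mid-term attendance is a post-treatment mediator, not a confounder. Stratifying on it would bias the estimate; the causal effect is the crude pooled difference.
Pooled: the flipped-classroom section 43.0% vs the standard-lecture section 53.2%; the standard-lecture section is higher overall.

pooled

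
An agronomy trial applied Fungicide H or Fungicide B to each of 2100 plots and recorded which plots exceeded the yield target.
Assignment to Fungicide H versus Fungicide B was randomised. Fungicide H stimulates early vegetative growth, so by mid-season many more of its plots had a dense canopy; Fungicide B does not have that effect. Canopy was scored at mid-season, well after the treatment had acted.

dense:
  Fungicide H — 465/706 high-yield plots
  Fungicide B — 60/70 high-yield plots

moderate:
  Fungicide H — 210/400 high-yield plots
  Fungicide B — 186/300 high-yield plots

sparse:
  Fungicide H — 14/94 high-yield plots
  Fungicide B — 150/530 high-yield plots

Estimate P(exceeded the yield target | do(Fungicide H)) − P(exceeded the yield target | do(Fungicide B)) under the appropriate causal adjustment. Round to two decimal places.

+0.13

Fungicide B is higher inside every mid-season canopy stratum but Fungicide H is higher in aggregate. Whether to stratify depends on how mid-season canopy relates to the fungicide.
Mid-season canopy is recorded after the fungicide and is itself shifted by it — it sits on the causal path from fungicide to outcome. Conditioning on a mediator would strip out part of the effect we want; the pooled comparison gives the total causal effect.
The causal difference is the pooled difference: 0.574 − 0.440 = +0.134.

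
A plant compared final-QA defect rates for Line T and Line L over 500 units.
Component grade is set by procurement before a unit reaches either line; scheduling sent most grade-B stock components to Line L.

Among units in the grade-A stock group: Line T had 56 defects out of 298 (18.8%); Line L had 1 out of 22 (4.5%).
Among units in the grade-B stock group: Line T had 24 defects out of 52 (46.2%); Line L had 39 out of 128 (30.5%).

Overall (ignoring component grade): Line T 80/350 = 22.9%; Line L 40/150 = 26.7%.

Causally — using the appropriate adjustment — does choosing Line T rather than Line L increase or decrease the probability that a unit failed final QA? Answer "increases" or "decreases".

increases

The stratified and pooled comparisons disagree (Line L wins within each component grade; Line T wins overall), so the answer turns on the causal role of component grade.
Component grade is set before the line has any effect — it is not caused by the line — and it independently drives the outcome. That makes it a confounder, so the causal comparison is within component grade levels.
Within each level — grade-A stock: 18.8% vs 4.5%; grade-B stock: 46.2% vs 30.5% — Line L is lower every time.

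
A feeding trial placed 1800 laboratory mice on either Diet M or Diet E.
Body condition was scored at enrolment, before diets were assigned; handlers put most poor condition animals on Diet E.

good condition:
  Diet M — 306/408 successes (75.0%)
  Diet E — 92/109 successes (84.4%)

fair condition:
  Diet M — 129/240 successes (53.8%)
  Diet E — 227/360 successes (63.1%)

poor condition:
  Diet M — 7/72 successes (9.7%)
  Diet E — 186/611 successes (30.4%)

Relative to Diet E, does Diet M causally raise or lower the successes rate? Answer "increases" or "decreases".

The stratified and pooled comparisons disagree (Diet E wins within each starting body condition; Diet M wins overall), so the answer turns on the causal role of starting body condition.
Starting body condition differs across diets for reasons unrelated to any effect of the diet itself, and it separately predicts the outcome — a classic confounder. We must compare within starting body condition levels.
Within each level — good condition: 75.0% vs 84.4%; fair condition: 53.8% vs 63.1%; poor condition: 9.7% vs 30.4% — Diet E is higher every time.

decreases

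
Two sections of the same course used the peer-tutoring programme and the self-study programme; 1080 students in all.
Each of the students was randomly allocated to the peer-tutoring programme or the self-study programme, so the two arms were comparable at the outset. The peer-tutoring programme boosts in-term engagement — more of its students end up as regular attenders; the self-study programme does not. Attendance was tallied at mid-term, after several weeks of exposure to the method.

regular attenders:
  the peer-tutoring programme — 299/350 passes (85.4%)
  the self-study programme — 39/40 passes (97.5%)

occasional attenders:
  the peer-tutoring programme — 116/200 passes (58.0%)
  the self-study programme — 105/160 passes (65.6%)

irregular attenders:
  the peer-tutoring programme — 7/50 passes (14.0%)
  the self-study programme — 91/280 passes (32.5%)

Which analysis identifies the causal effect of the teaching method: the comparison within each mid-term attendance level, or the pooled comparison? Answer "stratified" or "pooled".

Mid-term attendance is recorded after the teaching method and is itself shifted by it — it sits on the causal path from teaching method to outcome. Conditioning on a mediator would strip out part of the effect we want; the pooled comparison gives the total causal effect.
Pooled: the peer-tutoring programme 70.3% vs the self-study programme 49.0%; the peer-tutoring programme is higher overall.

pooled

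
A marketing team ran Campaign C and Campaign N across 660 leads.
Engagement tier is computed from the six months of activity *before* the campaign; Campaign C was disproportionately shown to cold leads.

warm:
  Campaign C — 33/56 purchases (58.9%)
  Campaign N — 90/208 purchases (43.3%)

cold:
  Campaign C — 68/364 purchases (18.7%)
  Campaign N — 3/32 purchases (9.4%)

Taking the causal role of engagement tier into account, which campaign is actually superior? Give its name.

Campaign C

Nothing the campaign does changes engagement tier; the imbalance is an allocation artefact. With engagement tier also predicting the outcome, the pooled figure is confounded, and the within-stratum comparison is the causal one.
Within each level — warm: 58.9% vs 43.3%; cold: 18.7% vs 9.4% — Campaign C is higher every time.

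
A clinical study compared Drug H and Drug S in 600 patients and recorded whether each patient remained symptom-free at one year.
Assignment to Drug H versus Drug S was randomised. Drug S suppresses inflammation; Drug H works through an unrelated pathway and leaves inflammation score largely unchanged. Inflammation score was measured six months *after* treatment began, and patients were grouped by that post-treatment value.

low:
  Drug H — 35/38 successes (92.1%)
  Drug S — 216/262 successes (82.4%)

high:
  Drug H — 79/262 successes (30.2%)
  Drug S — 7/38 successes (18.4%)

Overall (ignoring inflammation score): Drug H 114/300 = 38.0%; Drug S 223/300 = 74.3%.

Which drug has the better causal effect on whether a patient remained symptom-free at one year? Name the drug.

Drug S

The stratified and pooled comparisons disagree (Drug H wins within each inflammation score; Drug S wins overall), so the answer turns on the causal role of inflammation score.
Inflammation score is recorded after the drug and is itself shifted by it — it sits on the causal path from drug to outcome. Conditioning on a mediator would strip out part of the effect we want; the pooled comparison gives the total causal effect.
Pooled: Drug H 38.0% vs Drug S 74.3%; Drug S is higher overall.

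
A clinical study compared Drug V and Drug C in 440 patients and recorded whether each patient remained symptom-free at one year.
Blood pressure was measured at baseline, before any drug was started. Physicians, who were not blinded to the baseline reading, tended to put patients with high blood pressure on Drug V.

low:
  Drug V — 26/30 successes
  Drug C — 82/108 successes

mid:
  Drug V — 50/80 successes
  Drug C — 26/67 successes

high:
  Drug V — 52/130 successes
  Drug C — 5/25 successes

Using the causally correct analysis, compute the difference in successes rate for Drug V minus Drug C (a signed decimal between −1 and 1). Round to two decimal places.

+0.18

Blood pressure satisfies the back-door criterion: it is not a descendant of the drug, and it blocks the spurious path from drug to outcome. Adjusting for it (i.e., using the within-blood pressure rates) gives the causal effect.
Adjusting over the population distribution of blood pressure: 0.314·(0.867−0.759) + 0.334·(0.625−0.388) + 0.352·(0.400−0.200) = +0.183.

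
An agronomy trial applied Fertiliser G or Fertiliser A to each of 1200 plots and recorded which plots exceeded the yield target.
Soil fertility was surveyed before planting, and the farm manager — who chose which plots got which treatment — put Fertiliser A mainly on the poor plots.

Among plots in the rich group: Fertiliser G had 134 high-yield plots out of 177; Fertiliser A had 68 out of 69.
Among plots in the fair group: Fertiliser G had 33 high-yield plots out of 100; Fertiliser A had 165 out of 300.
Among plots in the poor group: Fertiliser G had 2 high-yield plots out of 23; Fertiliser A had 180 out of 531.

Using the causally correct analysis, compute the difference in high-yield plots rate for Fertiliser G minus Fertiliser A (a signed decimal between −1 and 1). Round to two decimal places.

Fertiliser A is higher inside every soil fertility stratum but Fertiliser G is higher in aggregate. Whether to stratify depends on how soil fertility relates to the fertiliser.
Nothing the fertiliser does changes soil fertility; the imbalance is an allocation artefact. With soil fertility also predicting the outcome, the pooled figure is confounded, and the within-stratum comparison is the causal one.
Adjusting over the population distribution of soil fertility: 0.205·(0.757−0.986) + 0.333·(0.330−0.550) + 0.462·(0.087−0.339) = -0.237.

-0.24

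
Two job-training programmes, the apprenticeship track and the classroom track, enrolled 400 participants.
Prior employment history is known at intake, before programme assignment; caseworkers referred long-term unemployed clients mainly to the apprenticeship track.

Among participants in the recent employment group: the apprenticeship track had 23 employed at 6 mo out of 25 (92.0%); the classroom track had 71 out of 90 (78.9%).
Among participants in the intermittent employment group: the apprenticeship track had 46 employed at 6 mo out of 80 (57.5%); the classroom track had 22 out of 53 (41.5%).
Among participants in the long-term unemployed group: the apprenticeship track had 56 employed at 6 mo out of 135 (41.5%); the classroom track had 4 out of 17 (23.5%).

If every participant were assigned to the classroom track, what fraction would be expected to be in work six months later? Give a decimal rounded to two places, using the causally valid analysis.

0.45

Prior employment history satisfies the back-door criterion: it is not a descendant of the programme, and it blocks the spurious path from programme to outcome. Adjusting for it (i.e., using the within-prior employment history rates) gives the causal effect.
Standardising the classroom track to the population prior employment history mix: 0.287·71/90 + 0.333·22/53 + 0.380·4/17 = 0.454.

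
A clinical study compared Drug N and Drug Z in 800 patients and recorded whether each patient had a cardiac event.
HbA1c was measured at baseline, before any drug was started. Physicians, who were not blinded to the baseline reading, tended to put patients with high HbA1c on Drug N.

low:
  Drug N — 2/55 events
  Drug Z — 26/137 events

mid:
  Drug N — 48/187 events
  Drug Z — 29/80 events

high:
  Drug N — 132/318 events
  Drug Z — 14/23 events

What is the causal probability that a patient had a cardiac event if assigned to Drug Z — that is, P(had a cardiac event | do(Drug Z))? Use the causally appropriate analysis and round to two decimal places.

HbA1c is set before the drug has any effect — it is not caused by the drug — and it independently drives the outcome. That makes it a confounder, so the causal comparison is within HbA1c levels.
Standardising Drug Z to the population HbA1c mix: 0.240·26/137 + 0.334·29/80 + 0.426·14/23 = 0.426.

0.43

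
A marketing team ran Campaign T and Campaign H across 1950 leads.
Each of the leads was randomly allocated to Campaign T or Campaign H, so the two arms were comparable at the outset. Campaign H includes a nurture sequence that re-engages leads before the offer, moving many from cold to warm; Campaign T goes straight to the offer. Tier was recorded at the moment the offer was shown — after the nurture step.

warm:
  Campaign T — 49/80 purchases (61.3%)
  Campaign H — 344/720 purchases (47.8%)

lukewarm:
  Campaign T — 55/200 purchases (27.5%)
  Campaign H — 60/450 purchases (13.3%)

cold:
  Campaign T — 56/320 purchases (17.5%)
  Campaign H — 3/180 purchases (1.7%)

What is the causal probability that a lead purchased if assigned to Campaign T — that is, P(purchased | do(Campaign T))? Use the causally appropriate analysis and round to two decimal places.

0.27

Engagement tier is recorded after the campaign and is itself shifted by it — it sits on the causal path from campaign to outcome. Conditioning on a mediator would strip out part of the effect we want; the pooled comparison gives the total causal effect.
So P(outcome | do(Campaign T)) is just the pooled rate for Campaign T: 160/600 = 0.267.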